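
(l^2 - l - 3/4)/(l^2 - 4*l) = (l^2 - l - 3/4)/(l*(l - 4))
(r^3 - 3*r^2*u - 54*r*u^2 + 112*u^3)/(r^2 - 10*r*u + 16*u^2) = r + 7*u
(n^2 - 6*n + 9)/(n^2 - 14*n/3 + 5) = 3*(n - 3)/(3*n - 5)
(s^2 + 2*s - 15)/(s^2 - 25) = (s - 3)/(s - 5)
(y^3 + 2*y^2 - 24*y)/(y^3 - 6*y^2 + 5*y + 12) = y*(y + 6)/(y^2 - 2*y - 3)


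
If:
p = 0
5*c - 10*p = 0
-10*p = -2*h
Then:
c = 0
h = 0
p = 0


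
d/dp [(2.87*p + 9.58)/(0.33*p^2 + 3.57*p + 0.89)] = (0.9471*p^2 + 10.2459*p - (0.66*p + 3.57)*(2.87*p + 9.58) + 2.5543)/(0.33*p^2 + 3.57*p + 0.89)^2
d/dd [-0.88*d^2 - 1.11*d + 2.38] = -1.76*d - 1.11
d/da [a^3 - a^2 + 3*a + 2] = 3*a^2 - 2*a + 3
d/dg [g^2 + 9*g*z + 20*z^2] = 2*g + 9*z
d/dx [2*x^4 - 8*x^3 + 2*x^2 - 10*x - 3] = 8*x^3 - 24*x^2 + 4*x - 10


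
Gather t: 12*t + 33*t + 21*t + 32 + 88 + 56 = 66*t + 176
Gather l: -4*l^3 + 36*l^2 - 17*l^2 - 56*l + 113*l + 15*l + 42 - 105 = -4*l^3 + 19*l^2 + 72*l - 63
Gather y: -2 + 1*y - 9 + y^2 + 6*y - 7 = y^2 + 7*y - 18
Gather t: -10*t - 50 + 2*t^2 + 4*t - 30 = 2*t^2 - 6*t - 80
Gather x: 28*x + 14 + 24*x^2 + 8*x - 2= 24*x^2 + 36*x + 12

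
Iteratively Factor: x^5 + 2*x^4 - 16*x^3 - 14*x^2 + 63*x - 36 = (x + 4)*(x^4 - 2*x^3 - 8*x^2 + 18*x - 9) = (x - 3)*(x + 4)*(x^3 + x^2 - 5*x + 3) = (x - 3)*(x - 1)*(x + 4)*(x^2 + 2*x - 3) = (x - 3)*(x - 1)^2*(x + 4)*(x + 3)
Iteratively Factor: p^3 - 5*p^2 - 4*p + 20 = (p + 2)*(p^2 - 7*p + 10) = (p - 2)*(p + 2)*(p - 5)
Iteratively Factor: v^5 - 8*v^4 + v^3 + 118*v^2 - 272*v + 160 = (v - 5)*(v^4 - 3*v^3 - 14*v^2 + 48*v - 32) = (v - 5)*(v - 4)*(v^3 + v^2 - 10*v + 8) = (v - 5)*(v - 4)*(v - 1)*(v^2 + 2*v - 8) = (v - 5)*(v - 4)*(v - 1)*(v + 4)*(v - 2)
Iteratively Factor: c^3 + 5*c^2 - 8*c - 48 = (c - 3)*(c^2 + 8*c + 16) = (c - 3)*(c + 4)*(c + 4)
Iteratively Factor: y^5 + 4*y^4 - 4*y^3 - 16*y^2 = (y + 4)*(y^4 - 4*y^2) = (y - 2)*(y + 4)*(y^3 + 2*y^2) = y*(y - 2)*(y + 4)*(y^2 + 2*y) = y*(y - 2)*(y + 2)*(y + 4)*(y)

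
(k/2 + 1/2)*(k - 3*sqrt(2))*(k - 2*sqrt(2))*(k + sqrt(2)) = k^4/2 - 2*sqrt(2)*k^3 + k^3/2 - 2*sqrt(2)*k^2 + k^2 + k + 6*sqrt(2)*k + 6*sqrt(2)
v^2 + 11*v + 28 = (v + 4)*(v + 7)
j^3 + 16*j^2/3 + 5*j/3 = j*(j + 1/3)*(j + 5)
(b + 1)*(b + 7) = b^2 + 8*b + 7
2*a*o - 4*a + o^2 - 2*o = (2*a + o)*(o - 2)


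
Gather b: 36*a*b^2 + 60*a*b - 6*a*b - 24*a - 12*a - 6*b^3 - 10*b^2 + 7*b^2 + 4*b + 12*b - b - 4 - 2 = -36*a - 6*b^3 + b^2*(36*a - 3) + b*(54*a + 15) - 6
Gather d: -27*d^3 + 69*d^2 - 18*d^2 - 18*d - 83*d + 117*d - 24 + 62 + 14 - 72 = -27*d^3 + 51*d^2 + 16*d - 20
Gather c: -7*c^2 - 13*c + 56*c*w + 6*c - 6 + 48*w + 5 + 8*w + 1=-7*c^2 + c*(56*w - 7) + 56*w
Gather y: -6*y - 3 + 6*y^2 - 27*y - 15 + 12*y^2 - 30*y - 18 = 18*y^2 - 63*y - 36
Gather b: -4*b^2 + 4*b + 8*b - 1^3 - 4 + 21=-4*b^2 + 12*b + 16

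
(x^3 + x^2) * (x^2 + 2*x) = x^5 + 3*x^4 + 2*x^3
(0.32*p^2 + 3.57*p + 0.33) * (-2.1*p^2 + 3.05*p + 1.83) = -0.672*p^4 - 6.521*p^3 + 10.7811*p^2 + 7.5396*p + 0.6039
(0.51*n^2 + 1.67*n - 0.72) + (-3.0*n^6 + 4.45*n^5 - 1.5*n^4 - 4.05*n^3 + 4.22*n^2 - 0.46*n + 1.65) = -3.0*n^6 + 4.45*n^5 - 1.5*n^4 - 4.05*n^3 + 4.73*n^2 + 1.21*n + 0.93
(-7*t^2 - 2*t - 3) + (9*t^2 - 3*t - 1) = 2*t^2 - 5*t - 4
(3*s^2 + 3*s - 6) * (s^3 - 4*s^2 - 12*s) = 3*s^5 - 9*s^4 - 54*s^3 - 12*s^2 + 72*s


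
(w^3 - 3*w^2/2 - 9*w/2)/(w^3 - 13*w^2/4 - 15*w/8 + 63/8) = 4*w/(4*w - 7)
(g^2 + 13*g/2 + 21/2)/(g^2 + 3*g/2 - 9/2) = (2*g + 7)/(2*g - 3)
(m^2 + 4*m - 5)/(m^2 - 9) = (m^2 + 4*m - 5)/(m^2 - 9)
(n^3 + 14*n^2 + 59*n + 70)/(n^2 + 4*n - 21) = (n^2 + 7*n + 10)/(n - 3)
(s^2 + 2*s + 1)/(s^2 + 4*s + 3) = (s + 1)/(s + 3)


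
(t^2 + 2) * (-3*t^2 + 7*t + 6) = -3*t^4 + 7*t^3 + 14*t + 12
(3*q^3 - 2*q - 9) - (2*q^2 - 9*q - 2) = 3*q^3 - 2*q^2 + 7*q - 7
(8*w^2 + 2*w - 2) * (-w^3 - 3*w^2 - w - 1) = -8*w^5 - 26*w^4 - 12*w^3 - 4*w^2 + 2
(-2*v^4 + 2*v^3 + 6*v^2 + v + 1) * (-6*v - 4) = 12*v^5 - 4*v^4 - 44*v^3 - 30*v^2 - 10*v - 4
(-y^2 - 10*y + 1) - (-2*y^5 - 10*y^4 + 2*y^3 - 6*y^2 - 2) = 2*y^5 + 10*y^4 - 2*y^3 + 5*y^2 - 10*y + 3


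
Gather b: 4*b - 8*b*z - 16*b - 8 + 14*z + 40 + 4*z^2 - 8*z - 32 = b*(-8*z - 12) + 4*z^2 + 6*z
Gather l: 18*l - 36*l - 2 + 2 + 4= 4 - 18*l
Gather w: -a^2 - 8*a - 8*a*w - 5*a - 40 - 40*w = -a^2 - 13*a + w*(-8*a - 40) - 40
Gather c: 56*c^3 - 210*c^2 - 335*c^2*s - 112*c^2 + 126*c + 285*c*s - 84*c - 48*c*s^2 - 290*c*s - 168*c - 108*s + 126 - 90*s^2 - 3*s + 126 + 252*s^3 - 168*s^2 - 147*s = 56*c^3 + c^2*(-335*s - 322) + c*(-48*s^2 - 5*s - 126) + 252*s^3 - 258*s^2 - 258*s + 252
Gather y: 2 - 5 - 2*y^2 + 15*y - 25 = -2*y^2 + 15*y - 28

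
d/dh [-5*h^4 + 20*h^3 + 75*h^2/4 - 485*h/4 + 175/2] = -20*h^3 + 60*h^2 + 75*h/2 - 485/4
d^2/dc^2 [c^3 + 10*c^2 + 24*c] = 6*c + 20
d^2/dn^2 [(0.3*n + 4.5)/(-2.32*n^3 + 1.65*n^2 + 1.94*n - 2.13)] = (-9.68832*n^5 - 283.7592*n^4 + 271.28202*n^3 + 65.80386*n^2 + 40.6701*n - 67.98222)/(12.487168*n^9 - 26.64288*n^8 - 12.376968*n^7 + 74.459331*n^6 - 38.572134*n^5 - 58.753269*n^4 + 65.18422*n^3 + 1.591749*n^2 - 26.404758*n + 9.663597)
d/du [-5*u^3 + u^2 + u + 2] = -15*u^2 + 2*u + 1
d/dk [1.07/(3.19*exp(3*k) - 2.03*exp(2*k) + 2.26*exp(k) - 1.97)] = (-10.2399*exp(2*k) + 4.3442*exp(k) - 2.4182)*exp(k)/(3.19*exp(3*k) - 2.03*exp(2*k) + 2.26*exp(k) - 1.97)^2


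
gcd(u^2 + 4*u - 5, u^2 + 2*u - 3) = u - 1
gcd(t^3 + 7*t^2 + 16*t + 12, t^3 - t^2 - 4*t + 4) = t + 2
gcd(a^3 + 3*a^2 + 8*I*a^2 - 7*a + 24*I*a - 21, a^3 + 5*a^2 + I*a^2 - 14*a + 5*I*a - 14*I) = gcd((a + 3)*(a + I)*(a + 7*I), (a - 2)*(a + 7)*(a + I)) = a + I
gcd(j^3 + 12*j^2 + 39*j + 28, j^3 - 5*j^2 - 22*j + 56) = j + 4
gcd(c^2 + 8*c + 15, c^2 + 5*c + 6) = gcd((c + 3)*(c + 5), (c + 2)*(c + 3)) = c + 3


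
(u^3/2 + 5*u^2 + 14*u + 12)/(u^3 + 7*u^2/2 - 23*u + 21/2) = (u^3 + 10*u^2 + 28*u + 24)/(2*u^3 + 7*u^2 - 46*u + 21)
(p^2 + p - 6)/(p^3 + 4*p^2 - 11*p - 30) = (p^2 + p - 6)/(p^3 + 4*p^2 - 11*p - 30)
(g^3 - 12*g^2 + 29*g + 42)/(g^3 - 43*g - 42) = (g - 6)/(g + 6)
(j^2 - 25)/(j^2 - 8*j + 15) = (j + 5)/(j - 3)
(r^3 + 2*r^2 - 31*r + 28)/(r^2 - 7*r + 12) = (r^2 + 6*r - 7)/(r - 3)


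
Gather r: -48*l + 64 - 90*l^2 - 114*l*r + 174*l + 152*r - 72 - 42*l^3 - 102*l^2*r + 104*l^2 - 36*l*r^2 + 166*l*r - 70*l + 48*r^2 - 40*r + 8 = -42*l^3 + 14*l^2 + 56*l + r^2*(48 - 36*l) + r*(-102*l^2 + 52*l + 112)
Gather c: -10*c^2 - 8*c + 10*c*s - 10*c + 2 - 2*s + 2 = -10*c^2 + c*(10*s - 18) - 2*s + 4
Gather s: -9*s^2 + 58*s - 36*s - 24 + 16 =-9*s^2 + 22*s - 8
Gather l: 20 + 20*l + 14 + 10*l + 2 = 30*l + 36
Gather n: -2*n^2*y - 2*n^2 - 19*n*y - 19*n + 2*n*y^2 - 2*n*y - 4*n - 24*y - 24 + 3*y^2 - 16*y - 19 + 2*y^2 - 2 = n^2*(-2*y - 2) + n*(2*y^2 - 21*y - 23) + 5*y^2 - 40*y - 45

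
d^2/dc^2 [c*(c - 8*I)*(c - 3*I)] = 6*c - 22*I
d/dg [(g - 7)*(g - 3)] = 2*g - 10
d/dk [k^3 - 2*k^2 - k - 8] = 3*k^2 - 4*k - 1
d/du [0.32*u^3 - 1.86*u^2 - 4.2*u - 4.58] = 0.96*u^2 - 3.72*u - 4.2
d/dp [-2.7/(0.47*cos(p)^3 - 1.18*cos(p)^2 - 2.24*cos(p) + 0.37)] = (-3.807*cos(p)^2 + 6.372*cos(p) + 6.048)*sin(p)/(0.47*cos(p)^3 - 1.18*cos(p)^2 - 2.24*cos(p) + 0.37)^2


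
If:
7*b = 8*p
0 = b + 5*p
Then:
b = 0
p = 0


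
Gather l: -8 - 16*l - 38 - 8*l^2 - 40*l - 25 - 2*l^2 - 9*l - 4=-10*l^2 - 65*l - 75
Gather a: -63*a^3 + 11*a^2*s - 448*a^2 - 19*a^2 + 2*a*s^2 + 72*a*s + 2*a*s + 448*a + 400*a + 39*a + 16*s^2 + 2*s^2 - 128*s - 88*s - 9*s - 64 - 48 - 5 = -63*a^3 + a^2*(11*s - 467) + a*(2*s^2 + 74*s + 887) + 18*s^2 - 225*s - 117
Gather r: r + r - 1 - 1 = 2*r - 2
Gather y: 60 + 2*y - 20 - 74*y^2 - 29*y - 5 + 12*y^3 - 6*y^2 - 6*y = 12*y^3 - 80*y^2 - 33*y + 35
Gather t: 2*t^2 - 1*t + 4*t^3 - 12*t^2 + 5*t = 4*t^3 - 10*t^2 + 4*t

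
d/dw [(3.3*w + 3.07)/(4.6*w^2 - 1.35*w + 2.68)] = (-15.18*w^2 - 28.244*w + 12.9885)/(21.16*w^4 - 12.42*w^3 + 26.4785*w^2 - 7.236*w + 7.1824)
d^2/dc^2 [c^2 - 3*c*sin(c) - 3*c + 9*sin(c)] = 3*c*sin(c) - 9*sin(c) - 6*cos(c) + 2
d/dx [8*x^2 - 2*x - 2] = 16*x - 2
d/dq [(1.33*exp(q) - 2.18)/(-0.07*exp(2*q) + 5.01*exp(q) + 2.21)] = (0.0931*exp(2*q) - 0.3052*exp(q) + 13.8611)*exp(q)/(0.0049*exp(4*q) - 0.7014*exp(3*q) + 24.7907*exp(2*q) + 22.1442*exp(q) + 4.8841)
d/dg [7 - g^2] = -2*g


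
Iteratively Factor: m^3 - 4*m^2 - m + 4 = (m - 4)*(m^2 - 1) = (m - 4)*(m - 1)*(m + 1)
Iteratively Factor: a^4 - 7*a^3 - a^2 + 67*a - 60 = (a - 1)*(a^3 - 6*a^2 - 7*a + 60) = (a - 4)*(a - 1)*(a^2 - 2*a - 15) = (a - 5)*(a - 4)*(a - 1)*(a + 3)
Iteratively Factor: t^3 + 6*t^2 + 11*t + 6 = (t + 3)*(t^2 + 3*t + 2) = (t + 2)*(t + 3)*(t + 1)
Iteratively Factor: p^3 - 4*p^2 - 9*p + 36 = (p - 3)*(p^2 - p - 12) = (p - 4)*(p - 3)*(p + 3)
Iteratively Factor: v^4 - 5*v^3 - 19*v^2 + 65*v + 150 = (v + 2)*(v^3 - 7*v^2 - 5*v + 75) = (v + 2)*(v + 3)*(v^2 - 10*v + 25) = (v - 5)*(v + 2)*(v + 3)*(v - 5)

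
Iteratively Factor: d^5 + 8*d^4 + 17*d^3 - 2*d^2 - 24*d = (d)*(d^4 + 8*d^3 + 17*d^2 - 2*d - 24) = d*(d - 1)*(d^3 + 9*d^2 + 26*d + 24) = d*(d - 1)*(d + 4)*(d^2 + 5*d + 6) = d*(d - 1)*(d + 2)*(d + 4)*(d + 3)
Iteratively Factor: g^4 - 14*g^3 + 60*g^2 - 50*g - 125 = (g + 1)*(g^3 - 15*g^2 + 75*g - 125) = (g - 5)*(g + 1)*(g^2 - 10*g + 25) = (g - 5)^2*(g + 1)*(g - 5)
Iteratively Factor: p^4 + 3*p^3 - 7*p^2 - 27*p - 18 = (p + 2)*(p^3 + p^2 - 9*p - 9) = (p + 2)*(p + 3)*(p^2 - 2*p - 3) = (p - 3)*(p + 2)*(p + 3)*(p + 1)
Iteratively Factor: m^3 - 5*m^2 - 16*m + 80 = (m - 5)*(m^2 - 16) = (m - 5)*(m + 4)*(m - 4)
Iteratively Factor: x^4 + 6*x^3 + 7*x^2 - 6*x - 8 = (x - 1)*(x^3 + 7*x^2 + 14*x + 8) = (x - 1)*(x + 2)*(x^2 + 5*x + 4) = (x - 1)*(x + 1)*(x + 2)*(x + 4)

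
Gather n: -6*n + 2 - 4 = -6*n - 2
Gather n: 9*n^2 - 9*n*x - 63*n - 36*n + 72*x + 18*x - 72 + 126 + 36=9*n^2 + n*(-9*x - 99) + 90*x + 90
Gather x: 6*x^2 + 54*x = 6*x^2 + 54*x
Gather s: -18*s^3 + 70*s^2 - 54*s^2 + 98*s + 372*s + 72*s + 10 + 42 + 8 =-18*s^3 + 16*s^2 + 542*s + 60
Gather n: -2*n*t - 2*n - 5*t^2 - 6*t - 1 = n*(-2*t - 2) - 5*t^2 - 6*t - 1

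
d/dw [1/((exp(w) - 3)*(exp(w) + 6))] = (-2*exp(w) - 3)*exp(w)/(exp(4*w) + 6*exp(3*w) - 27*exp(2*w) - 108*exp(w) + 324)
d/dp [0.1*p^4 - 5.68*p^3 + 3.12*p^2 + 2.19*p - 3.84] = 0.4*p^3 - 17.04*p^2 + 6.24*p + 2.19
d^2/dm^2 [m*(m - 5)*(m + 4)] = 6*m - 2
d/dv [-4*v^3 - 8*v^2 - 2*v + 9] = -12*v^2 - 16*v - 2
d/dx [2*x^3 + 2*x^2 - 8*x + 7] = 6*x^2 + 4*x - 8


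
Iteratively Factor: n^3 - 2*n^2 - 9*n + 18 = (n + 3)*(n^2 - 5*n + 6) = (n - 3)*(n + 3)*(n - 2)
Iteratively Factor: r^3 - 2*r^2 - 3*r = (r)*(r^2 - 2*r - 3) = r*(r + 1)*(r - 3)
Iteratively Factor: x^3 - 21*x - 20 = (x + 1)*(x^2 - x - 20) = (x + 1)*(x + 4)*(x - 5)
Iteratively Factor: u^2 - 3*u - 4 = (u + 1)*(u - 4)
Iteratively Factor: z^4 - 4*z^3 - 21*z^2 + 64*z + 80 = (z + 1)*(z^3 - 5*z^2 - 16*z + 80) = (z - 5)*(z + 1)*(z^2 - 16) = (z - 5)*(z - 4)*(z + 1)*(z + 4)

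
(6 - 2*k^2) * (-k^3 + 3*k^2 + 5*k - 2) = 2*k^5 - 6*k^4 - 16*k^3 + 22*k^2 + 30*k - 12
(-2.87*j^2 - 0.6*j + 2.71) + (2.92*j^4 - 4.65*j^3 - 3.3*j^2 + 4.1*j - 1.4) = 2.92*j^4 - 4.65*j^3 - 6.17*j^2 + 3.5*j + 1.31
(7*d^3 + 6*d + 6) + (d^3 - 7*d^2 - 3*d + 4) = 8*d^3 - 7*d^2 + 3*d + 10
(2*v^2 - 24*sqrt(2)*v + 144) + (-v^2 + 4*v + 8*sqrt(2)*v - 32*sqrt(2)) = v^2 - 16*sqrt(2)*v + 4*v - 32*sqrt(2) + 144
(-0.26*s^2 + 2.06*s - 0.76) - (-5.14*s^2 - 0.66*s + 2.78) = 4.88*s^2 + 2.72*s - 3.54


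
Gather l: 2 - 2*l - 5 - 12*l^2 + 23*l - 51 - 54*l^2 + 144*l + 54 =-66*l^2 + 165*l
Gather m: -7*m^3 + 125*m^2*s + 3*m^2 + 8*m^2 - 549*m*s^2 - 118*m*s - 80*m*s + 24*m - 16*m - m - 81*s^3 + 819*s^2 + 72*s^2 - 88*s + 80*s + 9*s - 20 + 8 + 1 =-7*m^3 + m^2*(125*s + 11) + m*(-549*s^2 - 198*s + 7) - 81*s^3 + 891*s^2 + s - 11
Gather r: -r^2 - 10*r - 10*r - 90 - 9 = -r^2 - 20*r - 99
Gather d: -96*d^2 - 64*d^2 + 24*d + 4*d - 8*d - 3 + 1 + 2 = -160*d^2 + 20*d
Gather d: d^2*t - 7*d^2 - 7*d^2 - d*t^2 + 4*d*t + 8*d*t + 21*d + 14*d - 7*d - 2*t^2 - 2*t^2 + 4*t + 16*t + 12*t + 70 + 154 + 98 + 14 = d^2*(t - 14) + d*(-t^2 + 12*t + 28) - 4*t^2 + 32*t + 336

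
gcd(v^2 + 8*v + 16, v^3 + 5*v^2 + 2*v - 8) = v + 4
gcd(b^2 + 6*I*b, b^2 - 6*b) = b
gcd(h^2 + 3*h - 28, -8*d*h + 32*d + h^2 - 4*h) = h - 4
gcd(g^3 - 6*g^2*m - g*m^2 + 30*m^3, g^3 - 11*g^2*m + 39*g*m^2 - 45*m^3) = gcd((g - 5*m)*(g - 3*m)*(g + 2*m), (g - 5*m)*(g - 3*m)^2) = g^2 - 8*g*m + 15*m^2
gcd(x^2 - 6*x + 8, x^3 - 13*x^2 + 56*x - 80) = x - 4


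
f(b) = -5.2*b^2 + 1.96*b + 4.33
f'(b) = 1.96 - 10.4*b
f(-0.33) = 3.12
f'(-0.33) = 5.39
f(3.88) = -66.35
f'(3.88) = -38.39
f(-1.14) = -4.66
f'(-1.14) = 13.82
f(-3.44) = -63.95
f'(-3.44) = 37.74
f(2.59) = -25.48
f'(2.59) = -24.98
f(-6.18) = -206.38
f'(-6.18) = 66.23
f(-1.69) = -13.83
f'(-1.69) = 19.54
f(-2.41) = -30.60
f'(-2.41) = 27.02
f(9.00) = -399.23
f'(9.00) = -91.64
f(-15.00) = -1195.07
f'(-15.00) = 157.96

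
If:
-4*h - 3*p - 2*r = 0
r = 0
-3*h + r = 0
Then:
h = 0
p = 0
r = 0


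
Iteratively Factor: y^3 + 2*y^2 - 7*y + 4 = (y - 1)*(y^2 + 3*y - 4) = (y - 1)^2*(y + 4)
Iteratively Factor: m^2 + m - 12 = (m + 4)*(m - 3)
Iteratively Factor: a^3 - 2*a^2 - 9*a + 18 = (a - 2)*(a^2 - 9) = (a - 3)*(a - 2)*(a + 3)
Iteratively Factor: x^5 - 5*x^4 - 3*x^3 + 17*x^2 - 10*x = (x - 1)*(x^4 - 4*x^3 - 7*x^2 + 10*x) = (x - 1)^2*(x^3 - 3*x^2 - 10*x) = (x - 1)^2*(x + 2)*(x^2 - 5*x) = (x - 5)*(x - 1)^2*(x + 2)*(x)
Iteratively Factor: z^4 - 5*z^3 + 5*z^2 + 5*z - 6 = (z - 1)*(z^3 - 4*z^2 + z + 6) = (z - 3)*(z - 1)*(z^2 - z - 2) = (z - 3)*(z - 1)*(z + 1)*(z - 2)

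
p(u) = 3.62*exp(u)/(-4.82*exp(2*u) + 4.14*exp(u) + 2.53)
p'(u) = 3.62*(9.64*exp(2*u) - 4.14*exp(u))*exp(u)/(-4.82*exp(2*u) + 4.14*exp(u) + 2.53)^2 + 3.62*exp(u)/(-4.82*exp(2*u) + 4.14*exp(u) + 2.53) = (17.4484*exp(2*u) + 9.1586)*exp(u)/(23.2324*exp(4*u) - 39.9096*exp(3*u) - 7.2496*exp(2*u) + 20.9484*exp(u) + 6.4009)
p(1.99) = -0.12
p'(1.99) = 0.14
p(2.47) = -0.07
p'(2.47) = 0.07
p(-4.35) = 0.02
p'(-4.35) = 0.02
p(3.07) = -0.04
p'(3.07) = 0.04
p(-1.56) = 0.24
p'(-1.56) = 0.21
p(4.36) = -0.01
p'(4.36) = 0.01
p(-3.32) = 0.05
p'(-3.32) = 0.05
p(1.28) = -0.29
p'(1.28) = 0.42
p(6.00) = 0.00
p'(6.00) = 0.00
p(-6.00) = 0.00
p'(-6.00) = 0.00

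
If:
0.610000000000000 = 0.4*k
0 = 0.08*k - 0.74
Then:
No Solution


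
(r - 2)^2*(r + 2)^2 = r^4 - 8*r^2 + 16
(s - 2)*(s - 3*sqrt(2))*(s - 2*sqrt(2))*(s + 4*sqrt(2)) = s^4 - 2*s^3 - sqrt(2)*s^3 - 28*s^2 + 2*sqrt(2)*s^2 + 56*s + 48*sqrt(2)*s - 96*sqrt(2)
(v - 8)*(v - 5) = v^2 - 13*v + 40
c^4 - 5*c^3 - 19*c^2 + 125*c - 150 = (c - 5)*(c - 3)*(c - 2)*(c + 5)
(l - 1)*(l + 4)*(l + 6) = l^3 + 9*l^2 + 14*l - 24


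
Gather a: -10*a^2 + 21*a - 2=-10*a^2 + 21*a - 2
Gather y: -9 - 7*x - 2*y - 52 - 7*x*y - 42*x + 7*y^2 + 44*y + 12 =-49*x + 7*y^2 + y*(42 - 7*x) - 49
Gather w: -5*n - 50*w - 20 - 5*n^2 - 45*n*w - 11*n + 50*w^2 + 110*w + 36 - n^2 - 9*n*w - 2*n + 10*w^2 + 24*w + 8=-6*n^2 - 18*n + 60*w^2 + w*(84 - 54*n) + 24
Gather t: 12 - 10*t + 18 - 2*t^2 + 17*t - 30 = -2*t^2 + 7*t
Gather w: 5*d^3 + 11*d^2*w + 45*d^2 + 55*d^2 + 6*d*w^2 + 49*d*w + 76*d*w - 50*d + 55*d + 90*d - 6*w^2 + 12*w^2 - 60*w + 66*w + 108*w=5*d^3 + 100*d^2 + 95*d + w^2*(6*d + 6) + w*(11*d^2 + 125*d + 114)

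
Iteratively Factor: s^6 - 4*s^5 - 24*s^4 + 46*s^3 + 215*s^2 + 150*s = (s - 5)*(s^5 + s^4 - 19*s^3 - 49*s^2 - 30*s) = (s - 5)^2*(s^4 + 6*s^3 + 11*s^2 + 6*s) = (s - 5)^2*(s + 1)*(s^3 + 5*s^2 + 6*s) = (s - 5)^2*(s + 1)*(s + 3)*(s^2 + 2*s) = s*(s - 5)^2*(s + 1)*(s + 3)*(s + 2)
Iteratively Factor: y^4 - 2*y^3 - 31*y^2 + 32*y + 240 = (y - 5)*(y^3 + 3*y^2 - 16*y - 48) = (y - 5)*(y + 4)*(y^2 - y - 12) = (y - 5)*(y + 3)*(y + 4)*(y - 4)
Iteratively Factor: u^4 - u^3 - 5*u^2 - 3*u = (u + 1)*(u^3 - 2*u^2 - 3*u) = (u - 3)*(u + 1)*(u^2 + u) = u*(u - 3)*(u + 1)*(u + 1)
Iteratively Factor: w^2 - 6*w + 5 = (w - 1)*(w - 5)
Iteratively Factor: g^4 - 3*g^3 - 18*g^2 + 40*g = (g - 5)*(g^3 + 2*g^2 - 8*g) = (g - 5)*(g + 4)*(g^2 - 2*g) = g*(g - 5)*(g + 4)*(g - 2)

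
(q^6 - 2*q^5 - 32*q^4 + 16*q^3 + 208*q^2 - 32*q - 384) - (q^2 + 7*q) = q^6 - 2*q^5 - 32*q^4 + 16*q^3 + 207*q^2 - 39*q - 384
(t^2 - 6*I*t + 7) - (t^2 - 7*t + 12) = 7*t - 6*I*t - 5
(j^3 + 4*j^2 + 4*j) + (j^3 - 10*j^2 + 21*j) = 2*j^3 - 6*j^2 + 25*j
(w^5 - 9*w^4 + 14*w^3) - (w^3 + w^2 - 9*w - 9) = w^5 - 9*w^4 + 13*w^3 - w^2 + 9*w + 9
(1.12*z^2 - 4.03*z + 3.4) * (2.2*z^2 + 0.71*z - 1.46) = 2.464*z^4 - 8.0708*z^3 + 2.9835*z^2 + 8.2978*z - 4.964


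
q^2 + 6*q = q*(q + 6)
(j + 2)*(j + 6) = j^2 + 8*j + 12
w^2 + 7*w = w*(w + 7)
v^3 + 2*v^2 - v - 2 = (v - 1)*(v + 1)*(v + 2)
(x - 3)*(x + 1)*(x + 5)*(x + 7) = x^4 + 10*x^3 + 8*x^2 - 106*x - 105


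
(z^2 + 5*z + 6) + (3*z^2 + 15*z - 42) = 4*z^2 + 20*z - 36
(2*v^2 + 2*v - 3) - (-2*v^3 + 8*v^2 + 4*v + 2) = 2*v^3 - 6*v^2 - 2*v - 5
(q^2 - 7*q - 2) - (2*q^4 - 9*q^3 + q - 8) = -2*q^4 + 9*q^3 + q^2 - 8*q + 6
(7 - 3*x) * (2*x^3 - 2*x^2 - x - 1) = -6*x^4 + 20*x^3 - 11*x^2 - 4*x - 7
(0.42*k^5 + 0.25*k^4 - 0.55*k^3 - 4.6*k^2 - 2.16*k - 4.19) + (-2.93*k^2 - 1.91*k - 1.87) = 0.42*k^5 + 0.25*k^4 - 0.55*k^3 - 7.53*k^2 - 4.07*k - 6.06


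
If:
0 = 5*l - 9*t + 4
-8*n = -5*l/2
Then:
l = 9*t/5 - 4/5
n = 9*t/16 - 1/4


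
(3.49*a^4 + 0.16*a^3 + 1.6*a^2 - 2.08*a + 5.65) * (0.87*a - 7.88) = 3.0363*a^5 - 27.362*a^4 + 0.1312*a^3 - 14.4176*a^2 + 21.3059*a - 44.522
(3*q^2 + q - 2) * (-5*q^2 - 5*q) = -15*q^4 - 20*q^3 + 5*q^2 + 10*q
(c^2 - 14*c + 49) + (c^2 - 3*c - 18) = 2*c^2 - 17*c + 31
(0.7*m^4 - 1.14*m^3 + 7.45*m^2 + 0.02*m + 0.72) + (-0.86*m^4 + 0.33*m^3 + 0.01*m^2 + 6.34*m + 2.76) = -0.16*m^4 - 0.81*m^3 + 7.46*m^2 + 6.36*m + 3.48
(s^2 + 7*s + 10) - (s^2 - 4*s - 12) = 11*s + 22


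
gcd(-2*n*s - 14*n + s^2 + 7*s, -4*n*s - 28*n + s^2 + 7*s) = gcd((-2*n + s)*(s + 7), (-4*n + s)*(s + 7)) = s + 7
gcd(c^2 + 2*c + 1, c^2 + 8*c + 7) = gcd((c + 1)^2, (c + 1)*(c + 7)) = c + 1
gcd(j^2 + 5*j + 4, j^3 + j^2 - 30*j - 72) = j + 4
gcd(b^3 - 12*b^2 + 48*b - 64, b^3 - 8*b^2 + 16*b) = b^2 - 8*b + 16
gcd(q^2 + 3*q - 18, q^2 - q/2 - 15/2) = q - 3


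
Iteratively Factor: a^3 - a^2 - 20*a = (a + 4)*(a^2 - 5*a) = (a - 5)*(a + 4)*(a)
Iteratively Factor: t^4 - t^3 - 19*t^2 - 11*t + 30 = (t + 3)*(t^3 - 4*t^2 - 7*t + 10) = (t - 1)*(t + 3)*(t^2 - 3*t - 10) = (t - 5)*(t - 1)*(t + 3)*(t + 2)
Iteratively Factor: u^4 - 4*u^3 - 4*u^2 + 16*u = (u)*(u^3 - 4*u^2 - 4*u + 16) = u*(u - 2)*(u^2 - 2*u - 8) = u*(u - 4)*(u - 2)*(u + 2)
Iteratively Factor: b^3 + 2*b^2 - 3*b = (b - 1)*(b^2 + 3*b) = b*(b - 1)*(b + 3)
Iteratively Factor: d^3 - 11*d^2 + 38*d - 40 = (d - 5)*(d^2 - 6*d + 8) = (d - 5)*(d - 2)*(d - 4)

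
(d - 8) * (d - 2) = d^2 - 10*d + 16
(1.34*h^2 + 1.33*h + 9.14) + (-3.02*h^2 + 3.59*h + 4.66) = -1.68*h^2 + 4.92*h + 13.8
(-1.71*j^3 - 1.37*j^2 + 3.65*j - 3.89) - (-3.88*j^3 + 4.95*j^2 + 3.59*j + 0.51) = 2.17*j^3 - 6.32*j^2 + 0.0600000000000001*j - 4.4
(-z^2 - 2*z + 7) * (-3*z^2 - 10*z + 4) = 3*z^4 + 16*z^3 - 5*z^2 - 78*z + 28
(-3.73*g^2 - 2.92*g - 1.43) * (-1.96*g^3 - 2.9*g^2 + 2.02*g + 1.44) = 7.3108*g^5 + 16.5402*g^4 + 3.7362*g^3 - 7.1226*g^2 - 7.0934*g - 2.0592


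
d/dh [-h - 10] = -1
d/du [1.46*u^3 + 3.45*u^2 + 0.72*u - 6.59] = 4.38*u^2 + 6.9*u + 0.72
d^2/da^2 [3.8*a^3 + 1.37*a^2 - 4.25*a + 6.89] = 22.8*a + 2.74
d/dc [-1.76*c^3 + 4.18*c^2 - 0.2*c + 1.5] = -5.28*c^2 + 8.36*c - 0.2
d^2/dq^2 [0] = 0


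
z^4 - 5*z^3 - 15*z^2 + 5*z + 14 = (z - 7)*(z - 1)*(z + 1)*(z + 2)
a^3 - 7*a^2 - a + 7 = (a - 7)*(a - 1)*(a + 1)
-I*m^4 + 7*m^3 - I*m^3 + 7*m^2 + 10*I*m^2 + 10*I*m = m*(m + 2*I)*(m + 5*I)*(-I*m - I)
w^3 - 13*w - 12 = (w - 4)*(w + 1)*(w + 3)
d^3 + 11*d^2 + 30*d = d*(d + 5)*(d + 6)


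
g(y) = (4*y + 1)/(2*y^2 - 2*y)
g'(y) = (2 - 4*y)*(4*y + 1)/(2*y^2 - 2*y)^2 + 4/(2*y^2 - 2*y) = (-2*y^2 - y + 1/2)/(y^2*(y^2 - 2*y + 1))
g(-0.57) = -0.72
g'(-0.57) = 0.52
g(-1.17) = -0.72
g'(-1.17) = -0.17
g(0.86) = -18.44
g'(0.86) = -126.87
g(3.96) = 0.72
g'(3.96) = -0.25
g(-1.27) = -0.71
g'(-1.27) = -0.18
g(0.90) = -25.56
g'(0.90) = -249.38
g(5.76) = 0.44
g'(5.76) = -0.10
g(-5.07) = -0.31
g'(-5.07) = -0.05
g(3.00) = 1.08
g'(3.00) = -0.57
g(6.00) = 0.42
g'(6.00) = -0.09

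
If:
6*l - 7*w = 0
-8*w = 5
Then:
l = -35/48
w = -5/8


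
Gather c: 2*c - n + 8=2*c - n + 8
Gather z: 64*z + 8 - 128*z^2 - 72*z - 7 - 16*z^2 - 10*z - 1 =-144*z^2 - 18*z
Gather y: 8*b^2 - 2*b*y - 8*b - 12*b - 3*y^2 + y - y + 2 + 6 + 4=8*b^2 - 2*b*y - 20*b - 3*y^2 + 12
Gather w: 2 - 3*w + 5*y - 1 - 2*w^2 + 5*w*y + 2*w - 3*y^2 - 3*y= -2*w^2 + w*(5*y - 1) - 3*y^2 + 2*y + 1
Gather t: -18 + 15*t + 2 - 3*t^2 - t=-3*t^2 + 14*t - 16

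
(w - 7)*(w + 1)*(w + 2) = w^3 - 4*w^2 - 19*w - 14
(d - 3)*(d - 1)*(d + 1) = d^3 - 3*d^2 - d + 3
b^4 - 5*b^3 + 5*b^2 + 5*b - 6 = (b - 3)*(b - 2)*(b - 1)*(b + 1)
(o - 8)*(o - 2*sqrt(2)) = o^2 - 8*o - 2*sqrt(2)*o + 16*sqrt(2)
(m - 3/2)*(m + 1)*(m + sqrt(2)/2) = m^3 - m^2/2 + sqrt(2)*m^2/2 - 3*m/2 - sqrt(2)*m/4 - 3*sqrt(2)/4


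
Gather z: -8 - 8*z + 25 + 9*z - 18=z - 1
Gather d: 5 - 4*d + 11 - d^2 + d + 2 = -d^2 - 3*d + 18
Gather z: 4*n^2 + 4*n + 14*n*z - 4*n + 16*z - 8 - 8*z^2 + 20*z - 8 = 4*n^2 - 8*z^2 + z*(14*n + 36) - 16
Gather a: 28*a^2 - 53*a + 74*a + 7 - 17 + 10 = 28*a^2 + 21*a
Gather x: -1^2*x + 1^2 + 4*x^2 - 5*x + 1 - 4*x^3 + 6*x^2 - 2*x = -4*x^3 + 10*x^2 - 8*x + 2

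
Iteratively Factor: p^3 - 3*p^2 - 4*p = (p + 1)*(p^2 - 4*p) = p*(p + 1)*(p - 4)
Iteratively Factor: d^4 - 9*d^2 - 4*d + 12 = (d - 3)*(d^3 + 3*d^2 - 4) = (d - 3)*(d + 2)*(d^2 + d - 2) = (d - 3)*(d - 1)*(d + 2)*(d + 2)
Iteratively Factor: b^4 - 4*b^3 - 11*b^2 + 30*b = (b - 2)*(b^3 - 2*b^2 - 15*b) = b*(b - 2)*(b^2 - 2*b - 15) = b*(b - 5)*(b - 2)*(b + 3)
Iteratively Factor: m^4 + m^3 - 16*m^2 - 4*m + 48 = (m - 3)*(m^3 + 4*m^2 - 4*m - 16) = (m - 3)*(m + 2)*(m^2 + 2*m - 8) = (m - 3)*(m - 2)*(m + 2)*(m + 4)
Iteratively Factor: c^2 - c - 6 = (c - 3)*(c + 2)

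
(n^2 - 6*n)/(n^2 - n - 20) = n*(6 - n)/(-n^2 + n + 20)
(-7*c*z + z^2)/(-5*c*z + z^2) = (7*c - z)/(5*c - z)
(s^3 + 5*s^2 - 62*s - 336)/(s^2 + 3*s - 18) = (s^2 - s - 56)/(s - 3)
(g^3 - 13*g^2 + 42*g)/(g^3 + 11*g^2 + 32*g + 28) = g*(g^2 - 13*g + 42)/(g^3 + 11*g^2 + 32*g + 28)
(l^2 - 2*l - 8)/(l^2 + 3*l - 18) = (l^2 - 2*l - 8)/(l^2 + 3*l - 18)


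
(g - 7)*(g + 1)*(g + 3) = g^3 - 3*g^2 - 25*g - 21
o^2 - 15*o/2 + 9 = (o - 6)*(o - 3/2)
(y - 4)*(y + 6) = y^2 + 2*y - 24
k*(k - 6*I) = k^2 - 6*I*k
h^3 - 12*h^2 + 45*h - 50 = (h - 5)^2*(h - 2)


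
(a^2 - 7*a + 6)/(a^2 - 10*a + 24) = (a - 1)/(a - 4)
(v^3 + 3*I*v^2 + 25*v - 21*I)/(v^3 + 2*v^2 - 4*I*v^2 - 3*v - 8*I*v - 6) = (v + 7*I)/(v + 2)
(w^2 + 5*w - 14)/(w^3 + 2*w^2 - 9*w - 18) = (w^2 + 5*w - 14)/(w^3 + 2*w^2 - 9*w - 18)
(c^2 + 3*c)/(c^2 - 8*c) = (c + 3)/(c - 8)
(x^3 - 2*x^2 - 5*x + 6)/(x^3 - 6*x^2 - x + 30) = (x - 1)/(x - 5)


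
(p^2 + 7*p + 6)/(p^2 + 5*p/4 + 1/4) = 4*(p + 6)/(4*p + 1)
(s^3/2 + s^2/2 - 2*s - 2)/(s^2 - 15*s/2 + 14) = (s^3 + s^2 - 4*s - 4)/(2*s^2 - 15*s + 28)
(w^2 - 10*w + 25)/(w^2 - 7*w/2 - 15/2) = 2*(w - 5)/(2*w + 3)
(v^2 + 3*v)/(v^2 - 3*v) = (v + 3)/(v - 3)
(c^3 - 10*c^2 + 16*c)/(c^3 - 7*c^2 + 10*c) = (c - 8)/(c - 5)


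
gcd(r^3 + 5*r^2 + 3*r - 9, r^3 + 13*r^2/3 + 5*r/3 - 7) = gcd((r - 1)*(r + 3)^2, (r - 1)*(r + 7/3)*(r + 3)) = r^2 + 2*r - 3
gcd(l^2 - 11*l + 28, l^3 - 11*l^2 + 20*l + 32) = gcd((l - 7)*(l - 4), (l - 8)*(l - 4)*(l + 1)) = l - 4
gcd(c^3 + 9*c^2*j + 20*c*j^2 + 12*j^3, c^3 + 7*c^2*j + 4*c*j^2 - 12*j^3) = c^2 + 8*c*j + 12*j^2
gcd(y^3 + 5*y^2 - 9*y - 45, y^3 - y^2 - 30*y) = y + 5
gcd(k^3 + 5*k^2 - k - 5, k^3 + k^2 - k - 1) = k^2 - 1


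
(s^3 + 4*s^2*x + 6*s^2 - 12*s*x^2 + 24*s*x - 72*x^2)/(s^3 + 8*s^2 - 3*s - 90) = (s^2 + 4*s*x - 12*x^2)/(s^2 + 2*s - 15)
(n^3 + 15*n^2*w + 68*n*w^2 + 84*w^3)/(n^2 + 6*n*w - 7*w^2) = (-n^2 - 8*n*w - 12*w^2)/(-n + w)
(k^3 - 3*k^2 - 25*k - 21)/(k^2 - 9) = (k^2 - 6*k - 7)/(k - 3)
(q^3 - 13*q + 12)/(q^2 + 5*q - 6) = (q^2 + q - 12)/(q + 6)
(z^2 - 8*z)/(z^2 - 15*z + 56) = z/(z - 7)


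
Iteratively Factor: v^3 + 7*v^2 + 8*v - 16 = (v + 4)*(v^2 + 3*v - 4) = (v - 1)*(v + 4)*(v + 4)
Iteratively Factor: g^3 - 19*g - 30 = (g + 3)*(g^2 - 3*g - 10) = (g + 2)*(g + 3)*(g - 5)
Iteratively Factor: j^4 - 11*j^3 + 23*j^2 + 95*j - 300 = (j + 3)*(j^3 - 14*j^2 + 65*j - 100) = (j - 5)*(j + 3)*(j^2 - 9*j + 20) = (j - 5)^2*(j + 3)*(j - 4)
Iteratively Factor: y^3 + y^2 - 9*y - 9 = (y - 3)*(y^2 + 4*y + 3) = (y - 3)*(y + 1)*(y + 3)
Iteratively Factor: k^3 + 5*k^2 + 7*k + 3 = (k + 1)*(k^2 + 4*k + 3) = (k + 1)^2*(k + 3)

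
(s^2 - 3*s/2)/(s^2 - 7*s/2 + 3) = s/(s - 2)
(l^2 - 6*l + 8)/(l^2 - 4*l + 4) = (l - 4)/(l - 2)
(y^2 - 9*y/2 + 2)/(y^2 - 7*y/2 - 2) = (2*y - 1)/(2*y + 1)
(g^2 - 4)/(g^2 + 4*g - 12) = (g + 2)/(g + 6)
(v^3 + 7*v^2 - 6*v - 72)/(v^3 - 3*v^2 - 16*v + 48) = (v + 6)/(v - 4)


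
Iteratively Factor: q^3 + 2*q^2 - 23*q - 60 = (q + 3)*(q^2 - q - 20) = (q - 5)*(q + 3)*(q + 4)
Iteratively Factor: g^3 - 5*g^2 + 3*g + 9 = (g + 1)*(g^2 - 6*g + 9) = (g - 3)*(g + 1)*(g - 3)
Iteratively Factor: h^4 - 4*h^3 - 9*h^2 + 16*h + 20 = (h + 2)*(h^3 - 6*h^2 + 3*h + 10) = (h + 1)*(h + 2)*(h^2 - 7*h + 10) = (h - 5)*(h + 1)*(h + 2)*(h - 2)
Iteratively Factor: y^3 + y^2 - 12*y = (y + 4)*(y^2 - 3*y) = y*(y + 4)*(y - 3)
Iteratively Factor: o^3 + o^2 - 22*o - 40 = (o + 2)*(o^2 - o - 20) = (o + 2)*(o + 4)*(o - 5)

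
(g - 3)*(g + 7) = g^2 + 4*g - 21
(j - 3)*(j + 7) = j^2 + 4*j - 21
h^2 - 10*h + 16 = (h - 8)*(h - 2)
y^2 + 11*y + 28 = (y + 4)*(y + 7)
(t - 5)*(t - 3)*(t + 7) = t^3 - t^2 - 41*t + 105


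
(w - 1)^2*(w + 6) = w^3 + 4*w^2 - 11*w + 6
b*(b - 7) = b^2 - 7*b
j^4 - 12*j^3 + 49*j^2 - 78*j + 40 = (j - 5)*(j - 4)*(j - 2)*(j - 1)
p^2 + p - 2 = (p - 1)*(p + 2)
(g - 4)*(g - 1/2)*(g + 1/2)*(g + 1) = g^4 - 3*g^3 - 17*g^2/4 + 3*g/4 + 1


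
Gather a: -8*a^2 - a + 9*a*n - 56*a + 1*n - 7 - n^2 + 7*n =-8*a^2 + a*(9*n - 57) - n^2 + 8*n - 7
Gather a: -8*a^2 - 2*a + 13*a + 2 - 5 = -8*a^2 + 11*a - 3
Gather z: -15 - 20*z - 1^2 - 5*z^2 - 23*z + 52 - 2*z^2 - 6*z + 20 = -7*z^2 - 49*z + 56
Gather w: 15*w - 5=15*w - 5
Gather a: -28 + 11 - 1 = -18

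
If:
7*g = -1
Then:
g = -1/7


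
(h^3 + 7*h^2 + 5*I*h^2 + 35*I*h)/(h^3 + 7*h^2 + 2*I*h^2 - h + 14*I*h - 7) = h*(h + 5*I)/(h^2 + 2*I*h - 1)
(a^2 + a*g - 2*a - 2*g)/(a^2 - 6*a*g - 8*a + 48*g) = (a^2 + a*g - 2*a - 2*g)/(a^2 - 6*a*g - 8*a + 48*g)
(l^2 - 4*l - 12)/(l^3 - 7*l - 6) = (l - 6)/(l^2 - 2*l - 3)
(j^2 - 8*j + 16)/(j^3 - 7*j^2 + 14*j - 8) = (j - 4)/(j^2 - 3*j + 2)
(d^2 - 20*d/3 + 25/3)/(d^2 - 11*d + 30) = (d - 5/3)/(d - 6)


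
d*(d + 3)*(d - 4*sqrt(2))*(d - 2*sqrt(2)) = d^4 - 6*sqrt(2)*d^3 + 3*d^3 - 18*sqrt(2)*d^2 + 16*d^2 + 48*d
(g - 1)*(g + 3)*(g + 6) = g^3 + 8*g^2 + 9*g - 18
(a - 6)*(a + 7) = a^2 + a - 42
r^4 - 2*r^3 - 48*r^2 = r^2*(r - 8)*(r + 6)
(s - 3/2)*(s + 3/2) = s^2 - 9/4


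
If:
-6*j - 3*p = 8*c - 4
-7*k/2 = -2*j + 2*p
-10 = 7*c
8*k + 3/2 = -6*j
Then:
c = -10/7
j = 719/644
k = -165/161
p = 937/322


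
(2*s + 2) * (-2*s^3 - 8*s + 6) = -4*s^4 - 4*s^3 - 16*s^2 - 4*s + 12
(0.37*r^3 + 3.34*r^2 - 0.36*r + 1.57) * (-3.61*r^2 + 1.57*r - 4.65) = -1.3357*r^5 - 11.4765*r^4 + 4.8229*r^3 - 21.7639*r^2 + 4.1389*r - 7.3005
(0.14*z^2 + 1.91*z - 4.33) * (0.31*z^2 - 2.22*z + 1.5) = 0.0434*z^4 + 0.2813*z^3 - 5.3725*z^2 + 12.4776*z - 6.495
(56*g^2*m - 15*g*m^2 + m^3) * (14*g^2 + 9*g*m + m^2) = 784*g^4*m + 294*g^3*m^2 - 65*g^2*m^3 - 6*g*m^4 + m^5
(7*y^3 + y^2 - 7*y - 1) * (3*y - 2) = 21*y^4 - 11*y^3 - 23*y^2 + 11*y + 2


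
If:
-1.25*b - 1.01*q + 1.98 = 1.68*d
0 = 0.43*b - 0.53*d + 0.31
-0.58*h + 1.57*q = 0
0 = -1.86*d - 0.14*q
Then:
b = -1.07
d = -0.28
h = 10.16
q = 3.75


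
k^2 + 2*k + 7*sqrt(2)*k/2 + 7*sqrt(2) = (k + 2)*(k + 7*sqrt(2)/2)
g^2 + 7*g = g*(g + 7)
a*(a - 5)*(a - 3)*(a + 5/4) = a^4 - 27*a^3/4 + 5*a^2 + 75*a/4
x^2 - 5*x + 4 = (x - 4)*(x - 1)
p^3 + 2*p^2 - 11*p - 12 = (p - 3)*(p + 1)*(p + 4)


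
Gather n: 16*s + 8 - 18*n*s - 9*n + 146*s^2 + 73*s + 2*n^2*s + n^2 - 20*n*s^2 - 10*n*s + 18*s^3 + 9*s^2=n^2*(2*s + 1) + n*(-20*s^2 - 28*s - 9) + 18*s^3 + 155*s^2 + 89*s + 8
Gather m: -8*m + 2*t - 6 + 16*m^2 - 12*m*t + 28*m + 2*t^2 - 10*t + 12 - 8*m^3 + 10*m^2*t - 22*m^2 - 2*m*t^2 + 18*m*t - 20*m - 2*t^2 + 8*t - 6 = -8*m^3 + m^2*(10*t - 6) + m*(-2*t^2 + 6*t)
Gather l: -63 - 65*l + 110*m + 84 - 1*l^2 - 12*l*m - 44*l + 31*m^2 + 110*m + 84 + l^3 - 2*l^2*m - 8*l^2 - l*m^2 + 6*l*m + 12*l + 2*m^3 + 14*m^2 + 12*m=l^3 + l^2*(-2*m - 9) + l*(-m^2 - 6*m - 97) + 2*m^3 + 45*m^2 + 232*m + 105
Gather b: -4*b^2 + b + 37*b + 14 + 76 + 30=-4*b^2 + 38*b + 120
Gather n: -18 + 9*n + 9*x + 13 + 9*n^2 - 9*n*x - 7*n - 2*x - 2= 9*n^2 + n*(2 - 9*x) + 7*x - 7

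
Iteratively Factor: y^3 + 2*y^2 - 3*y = (y - 1)*(y^2 + 3*y) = (y - 1)*(y + 3)*(y)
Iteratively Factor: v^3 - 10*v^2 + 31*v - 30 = (v - 2)*(v^2 - 8*v + 15) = (v - 5)*(v - 2)*(v - 3)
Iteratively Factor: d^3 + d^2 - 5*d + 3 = (d - 1)*(d^2 + 2*d - 3) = (d - 1)^2*(d + 3)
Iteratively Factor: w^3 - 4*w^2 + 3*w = (w - 1)*(w^2 - 3*w) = (w - 3)*(w - 1)*(w)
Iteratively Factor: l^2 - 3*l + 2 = (l - 2)*(l - 1)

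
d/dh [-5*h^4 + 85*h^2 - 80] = -20*h^3 + 170*h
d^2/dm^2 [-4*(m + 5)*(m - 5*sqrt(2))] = -8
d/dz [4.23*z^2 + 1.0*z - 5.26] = 8.46*z + 1.0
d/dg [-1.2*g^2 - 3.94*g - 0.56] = -2.4*g - 3.94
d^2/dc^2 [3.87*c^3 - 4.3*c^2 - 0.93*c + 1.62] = 23.22*c - 8.6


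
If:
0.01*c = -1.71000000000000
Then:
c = -171.00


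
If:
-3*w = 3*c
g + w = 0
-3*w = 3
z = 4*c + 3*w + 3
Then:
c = 1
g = 1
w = -1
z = 4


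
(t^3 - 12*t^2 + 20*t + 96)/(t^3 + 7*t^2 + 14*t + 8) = (t^2 - 14*t + 48)/(t^2 + 5*t + 4)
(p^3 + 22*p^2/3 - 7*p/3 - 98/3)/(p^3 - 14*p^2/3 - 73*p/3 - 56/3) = (p^2 + 5*p - 14)/(p^2 - 7*p - 8)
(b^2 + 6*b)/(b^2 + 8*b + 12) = b/(b + 2)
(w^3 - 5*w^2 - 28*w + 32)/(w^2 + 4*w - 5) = (w^2 - 4*w - 32)/(w + 5)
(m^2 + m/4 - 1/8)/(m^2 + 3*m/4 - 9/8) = (8*m^2 + 2*m - 1)/(8*m^2 + 6*m - 9)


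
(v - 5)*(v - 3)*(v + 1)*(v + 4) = v^4 - 3*v^3 - 21*v^2 + 43*v + 60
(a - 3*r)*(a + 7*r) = a^2 + 4*a*r - 21*r^2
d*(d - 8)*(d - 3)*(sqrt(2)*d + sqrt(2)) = sqrt(2)*d^4 - 10*sqrt(2)*d^3 + 13*sqrt(2)*d^2 + 24*sqrt(2)*d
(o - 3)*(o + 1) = o^2 - 2*o - 3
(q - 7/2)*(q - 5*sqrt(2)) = q^2 - 5*sqrt(2)*q - 7*q/2 + 35*sqrt(2)/2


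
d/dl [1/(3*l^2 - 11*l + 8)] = (11 - 6*l)/(3*l^2 - 11*l + 8)^2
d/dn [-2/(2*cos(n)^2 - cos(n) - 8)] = 2*(1 - 4*cos(n))*sin(n)/(cos(n) - cos(2*n) + 7)^2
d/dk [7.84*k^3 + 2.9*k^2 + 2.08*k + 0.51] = 23.52*k^2 + 5.8*k + 2.08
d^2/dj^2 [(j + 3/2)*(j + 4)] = 2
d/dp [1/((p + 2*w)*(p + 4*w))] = 2*(-p - 3*w)/(p^4 + 12*p^3*w + 52*p^2*w^2 + 96*p*w^3 + 64*w^4)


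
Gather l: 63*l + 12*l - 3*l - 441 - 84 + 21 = 72*l - 504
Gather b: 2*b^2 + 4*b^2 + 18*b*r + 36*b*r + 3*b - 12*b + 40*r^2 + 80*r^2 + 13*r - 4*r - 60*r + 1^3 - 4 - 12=6*b^2 + b*(54*r - 9) + 120*r^2 - 51*r - 15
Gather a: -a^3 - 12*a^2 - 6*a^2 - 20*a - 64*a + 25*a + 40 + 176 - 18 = -a^3 - 18*a^2 - 59*a + 198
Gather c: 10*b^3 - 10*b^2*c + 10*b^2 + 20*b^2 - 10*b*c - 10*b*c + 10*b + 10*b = 10*b^3 + 30*b^2 + 20*b + c*(-10*b^2 - 20*b)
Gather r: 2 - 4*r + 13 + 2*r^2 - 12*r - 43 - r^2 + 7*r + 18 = r^2 - 9*r - 10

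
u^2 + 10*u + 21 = (u + 3)*(u + 7)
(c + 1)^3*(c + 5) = c^4 + 8*c^3 + 18*c^2 + 16*c + 5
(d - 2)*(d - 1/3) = d^2 - 7*d/3 + 2/3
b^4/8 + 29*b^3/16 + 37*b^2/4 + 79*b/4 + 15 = (b/4 + 1)*(b/2 + 1)*(b + 5/2)*(b + 6)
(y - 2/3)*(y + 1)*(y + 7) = y^3 + 22*y^2/3 + 5*y/3 - 14/3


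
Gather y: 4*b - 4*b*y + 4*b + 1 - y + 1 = 8*b + y*(-4*b - 1) + 2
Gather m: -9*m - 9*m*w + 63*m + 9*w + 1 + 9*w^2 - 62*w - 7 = m*(54 - 9*w) + 9*w^2 - 53*w - 6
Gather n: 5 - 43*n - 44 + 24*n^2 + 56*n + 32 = 24*n^2 + 13*n - 7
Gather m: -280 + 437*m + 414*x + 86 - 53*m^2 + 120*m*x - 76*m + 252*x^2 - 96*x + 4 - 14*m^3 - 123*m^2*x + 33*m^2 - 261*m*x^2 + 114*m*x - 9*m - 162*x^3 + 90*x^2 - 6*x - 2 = -14*m^3 + m^2*(-123*x - 20) + m*(-261*x^2 + 234*x + 352) - 162*x^3 + 342*x^2 + 312*x - 192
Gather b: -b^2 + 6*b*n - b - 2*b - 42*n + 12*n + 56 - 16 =-b^2 + b*(6*n - 3) - 30*n + 40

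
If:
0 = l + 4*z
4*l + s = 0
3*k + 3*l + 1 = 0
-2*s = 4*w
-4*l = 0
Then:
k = -1/3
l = 0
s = 0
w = 0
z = 0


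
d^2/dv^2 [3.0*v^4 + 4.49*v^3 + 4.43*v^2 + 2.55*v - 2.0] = 36.0*v^2 + 26.94*v + 8.86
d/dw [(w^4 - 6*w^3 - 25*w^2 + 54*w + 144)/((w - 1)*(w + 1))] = 2*(w^5 - 3*w^4 - 2*w^3 - 18*w^2 - 119*w - 27)/(w^4 - 2*w^2 + 1)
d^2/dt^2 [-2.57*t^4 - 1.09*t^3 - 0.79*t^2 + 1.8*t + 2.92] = -30.84*t^2 - 6.54*t - 1.58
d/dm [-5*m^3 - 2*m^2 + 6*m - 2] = -15*m^2 - 4*m + 6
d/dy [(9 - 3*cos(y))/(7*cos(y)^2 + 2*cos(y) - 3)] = 3*(-7*cos(y)^2 + 42*cos(y) + 3)*sin(y)/(-7*sin(y)^2 + 2*cos(y) + 4)^2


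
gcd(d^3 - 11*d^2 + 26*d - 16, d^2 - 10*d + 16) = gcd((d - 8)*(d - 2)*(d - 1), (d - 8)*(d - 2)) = d^2 - 10*d + 16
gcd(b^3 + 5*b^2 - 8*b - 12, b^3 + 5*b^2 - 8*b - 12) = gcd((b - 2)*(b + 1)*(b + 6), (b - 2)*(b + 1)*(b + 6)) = b^3 + 5*b^2 - 8*b - 12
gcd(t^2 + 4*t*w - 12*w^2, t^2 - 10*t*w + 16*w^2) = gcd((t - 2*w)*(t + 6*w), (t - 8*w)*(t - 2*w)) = t - 2*w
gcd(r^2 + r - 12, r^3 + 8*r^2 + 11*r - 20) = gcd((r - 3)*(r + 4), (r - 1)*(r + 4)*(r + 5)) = r + 4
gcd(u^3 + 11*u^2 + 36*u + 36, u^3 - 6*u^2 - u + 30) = u + 2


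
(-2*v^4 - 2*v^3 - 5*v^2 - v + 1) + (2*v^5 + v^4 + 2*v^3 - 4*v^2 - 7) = 2*v^5 - v^4 - 9*v^2 - v - 6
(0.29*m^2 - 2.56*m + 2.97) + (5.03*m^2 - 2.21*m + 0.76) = 5.32*m^2 - 4.77*m + 3.73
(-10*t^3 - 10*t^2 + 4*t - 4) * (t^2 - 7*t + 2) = -10*t^5 + 60*t^4 + 54*t^3 - 52*t^2 + 36*t - 8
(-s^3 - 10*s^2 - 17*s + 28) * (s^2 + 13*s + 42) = -s^5 - 23*s^4 - 189*s^3 - 613*s^2 - 350*s + 1176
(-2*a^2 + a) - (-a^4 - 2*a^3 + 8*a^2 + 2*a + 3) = a^4 + 2*a^3 - 10*a^2 - a - 3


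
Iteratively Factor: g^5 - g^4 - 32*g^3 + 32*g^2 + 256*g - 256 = (g + 4)*(g^4 - 5*g^3 - 12*g^2 + 80*g - 64) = (g + 4)^2*(g^3 - 9*g^2 + 24*g - 16) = (g - 4)*(g + 4)^2*(g^2 - 5*g + 4) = (g - 4)*(g - 1)*(g + 4)^2*(g - 4)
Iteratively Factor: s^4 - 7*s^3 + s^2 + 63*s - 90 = (s + 3)*(s^3 - 10*s^2 + 31*s - 30) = (s - 5)*(s + 3)*(s^2 - 5*s + 6) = (s - 5)*(s - 3)*(s + 3)*(s - 2)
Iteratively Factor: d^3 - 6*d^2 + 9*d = (d - 3)*(d^2 - 3*d) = d*(d - 3)*(d - 3)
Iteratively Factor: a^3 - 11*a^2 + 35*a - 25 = (a - 5)*(a^2 - 6*a + 5) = (a - 5)^2*(a - 1)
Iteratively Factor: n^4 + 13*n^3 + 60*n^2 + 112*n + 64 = (n + 4)*(n^3 + 9*n^2 + 24*n + 16) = (n + 4)^2*(n^2 + 5*n + 4) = (n + 4)^3*(n + 1)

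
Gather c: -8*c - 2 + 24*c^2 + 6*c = 24*c^2 - 2*c - 2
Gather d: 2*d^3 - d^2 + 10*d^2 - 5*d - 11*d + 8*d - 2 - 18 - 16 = 2*d^3 + 9*d^2 - 8*d - 36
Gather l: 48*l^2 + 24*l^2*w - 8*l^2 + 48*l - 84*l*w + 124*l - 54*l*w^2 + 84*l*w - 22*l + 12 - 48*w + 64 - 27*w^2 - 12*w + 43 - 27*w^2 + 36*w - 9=l^2*(24*w + 40) + l*(150 - 54*w^2) - 54*w^2 - 24*w + 110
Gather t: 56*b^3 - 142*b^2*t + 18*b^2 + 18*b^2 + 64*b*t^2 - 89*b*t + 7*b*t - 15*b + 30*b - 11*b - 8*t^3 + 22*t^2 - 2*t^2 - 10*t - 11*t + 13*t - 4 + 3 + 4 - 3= 56*b^3 + 36*b^2 + 4*b - 8*t^3 + t^2*(64*b + 20) + t*(-142*b^2 - 82*b - 8)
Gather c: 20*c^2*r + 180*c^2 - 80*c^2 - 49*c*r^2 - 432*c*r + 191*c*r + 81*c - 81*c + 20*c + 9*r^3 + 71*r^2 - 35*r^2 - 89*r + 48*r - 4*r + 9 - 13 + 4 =c^2*(20*r + 100) + c*(-49*r^2 - 241*r + 20) + 9*r^3 + 36*r^2 - 45*r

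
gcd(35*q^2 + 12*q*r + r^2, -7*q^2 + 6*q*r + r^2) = 7*q + r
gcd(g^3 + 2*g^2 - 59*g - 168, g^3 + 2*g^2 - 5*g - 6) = g + 3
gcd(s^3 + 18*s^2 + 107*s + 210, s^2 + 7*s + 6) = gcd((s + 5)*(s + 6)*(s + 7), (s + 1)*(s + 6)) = s + 6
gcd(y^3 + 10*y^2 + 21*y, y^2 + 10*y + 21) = y^2 + 10*y + 21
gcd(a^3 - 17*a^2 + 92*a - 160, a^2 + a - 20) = a - 4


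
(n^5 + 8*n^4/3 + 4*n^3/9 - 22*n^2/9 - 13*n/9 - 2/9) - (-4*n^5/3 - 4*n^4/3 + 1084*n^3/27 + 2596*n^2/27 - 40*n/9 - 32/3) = 7*n^5/3 + 4*n^4 - 1072*n^3/27 - 2662*n^2/27 + 3*n + 94/9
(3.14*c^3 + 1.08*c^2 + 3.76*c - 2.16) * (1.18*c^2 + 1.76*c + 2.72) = 3.7052*c^5 + 6.8008*c^4 + 14.8784*c^3 + 7.0064*c^2 + 6.4256*c - 5.8752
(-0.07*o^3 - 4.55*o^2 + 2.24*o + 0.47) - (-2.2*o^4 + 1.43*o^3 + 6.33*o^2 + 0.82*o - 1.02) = 2.2*o^4 - 1.5*o^3 - 10.88*o^2 + 1.42*o + 1.49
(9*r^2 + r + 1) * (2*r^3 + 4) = 18*r^5 + 2*r^4 + 2*r^3 + 36*r^2 + 4*r + 4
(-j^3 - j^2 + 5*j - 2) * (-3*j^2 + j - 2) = 3*j^5 + 2*j^4 - 14*j^3 + 13*j^2 - 12*j + 4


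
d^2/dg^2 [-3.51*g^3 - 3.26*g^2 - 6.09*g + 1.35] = -21.06*g - 6.52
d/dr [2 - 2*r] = -2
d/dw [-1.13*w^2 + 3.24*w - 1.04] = 3.24 - 2.26*w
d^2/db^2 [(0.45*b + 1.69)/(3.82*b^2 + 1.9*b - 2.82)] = ((0.45*b + 1.69)*(7.64*b + 1.9)*(15.28*b + 3.8) - (10.314*b + 14.6216)*(3.82*b^2 + 1.9*b - 2.82))/(3.82*b^2 + 1.9*b - 2.82)^3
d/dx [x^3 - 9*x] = 3*x^2 - 9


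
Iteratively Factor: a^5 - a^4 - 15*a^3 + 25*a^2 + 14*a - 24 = (a - 1)*(a^4 - 15*a^2 + 10*a + 24) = (a - 1)*(a + 4)*(a^3 - 4*a^2 + a + 6) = (a - 1)*(a + 1)*(a + 4)*(a^2 - 5*a + 6) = (a - 3)*(a - 1)*(a + 1)*(a + 4)*(a - 2)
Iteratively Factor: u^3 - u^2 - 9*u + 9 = (u - 1)*(u^2 - 9) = (u - 3)*(u - 1)*(u + 3)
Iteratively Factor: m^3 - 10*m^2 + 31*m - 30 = (m - 3)*(m^2 - 7*m + 10) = (m - 3)*(m - 2)*(m - 5)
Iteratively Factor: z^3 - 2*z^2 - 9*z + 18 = (z - 2)*(z^2 - 9) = (z - 2)*(z + 3)*(z - 3)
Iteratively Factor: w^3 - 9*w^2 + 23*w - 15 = (w - 3)*(w^2 - 6*w + 5) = (w - 3)*(w - 1)*(w - 5)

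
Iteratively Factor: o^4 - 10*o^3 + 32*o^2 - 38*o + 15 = (o - 1)*(o^3 - 9*o^2 + 23*o - 15) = (o - 5)*(o - 1)*(o^2 - 4*o + 3) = (o - 5)*(o - 1)^2*(o - 3)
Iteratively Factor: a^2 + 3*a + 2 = (a + 2)*(a + 1)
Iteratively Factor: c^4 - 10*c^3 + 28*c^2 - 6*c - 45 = (c + 1)*(c^3 - 11*c^2 + 39*c - 45) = (c - 5)*(c + 1)*(c^2 - 6*c + 9) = (c - 5)*(c - 3)*(c + 1)*(c - 3)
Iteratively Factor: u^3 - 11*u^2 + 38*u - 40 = (u - 4)*(u^2 - 7*u + 10) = (u - 4)*(u - 2)*(u - 5)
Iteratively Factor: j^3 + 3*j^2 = (j)*(j^2 + 3*j) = j^2*(j + 3)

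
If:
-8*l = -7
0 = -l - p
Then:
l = 7/8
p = -7/8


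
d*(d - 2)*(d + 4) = d^3 + 2*d^2 - 8*d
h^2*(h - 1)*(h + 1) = h^4 - h^2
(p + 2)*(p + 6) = p^2 + 8*p + 12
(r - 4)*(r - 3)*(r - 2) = r^3 - 9*r^2 + 26*r - 24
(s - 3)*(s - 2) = s^2 - 5*s + 6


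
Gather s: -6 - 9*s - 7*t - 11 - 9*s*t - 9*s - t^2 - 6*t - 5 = s*(-9*t - 18) - t^2 - 13*t - 22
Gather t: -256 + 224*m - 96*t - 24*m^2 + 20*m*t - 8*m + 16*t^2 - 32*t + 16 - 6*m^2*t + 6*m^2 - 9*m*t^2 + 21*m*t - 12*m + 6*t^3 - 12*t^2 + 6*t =-18*m^2 + 204*m + 6*t^3 + t^2*(4 - 9*m) + t*(-6*m^2 + 41*m - 122) - 240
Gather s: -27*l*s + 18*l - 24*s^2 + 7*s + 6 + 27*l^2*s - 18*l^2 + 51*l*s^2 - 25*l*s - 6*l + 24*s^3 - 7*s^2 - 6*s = -18*l^2 + 12*l + 24*s^3 + s^2*(51*l - 31) + s*(27*l^2 - 52*l + 1) + 6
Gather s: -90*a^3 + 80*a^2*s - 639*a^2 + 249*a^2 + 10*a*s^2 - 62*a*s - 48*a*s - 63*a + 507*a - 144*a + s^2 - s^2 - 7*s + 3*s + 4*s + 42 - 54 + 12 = -90*a^3 - 390*a^2 + 10*a*s^2 + 300*a + s*(80*a^2 - 110*a)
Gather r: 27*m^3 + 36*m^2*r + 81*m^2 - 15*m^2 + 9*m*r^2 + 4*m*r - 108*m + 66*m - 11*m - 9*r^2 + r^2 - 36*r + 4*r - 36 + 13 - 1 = 27*m^3 + 66*m^2 - 53*m + r^2*(9*m - 8) + r*(36*m^2 + 4*m - 32) - 24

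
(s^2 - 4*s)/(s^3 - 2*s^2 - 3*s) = (4 - s)/(-s^2 + 2*s + 3)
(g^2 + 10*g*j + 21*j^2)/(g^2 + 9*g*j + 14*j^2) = (g + 3*j)/(g + 2*j)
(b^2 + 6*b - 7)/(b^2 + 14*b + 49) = (b - 1)/(b + 7)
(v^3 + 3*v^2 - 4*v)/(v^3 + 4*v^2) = (v - 1)/v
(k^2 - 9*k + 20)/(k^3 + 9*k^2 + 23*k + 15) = (k^2 - 9*k + 20)/(k^3 + 9*k^2 + 23*k + 15)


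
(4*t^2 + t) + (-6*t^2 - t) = -2*t^2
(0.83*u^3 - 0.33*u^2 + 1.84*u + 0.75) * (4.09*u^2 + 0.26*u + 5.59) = 3.3947*u^5 - 1.1339*u^4 + 12.0795*u^3 + 1.7012*u^2 + 10.4806*u + 4.1925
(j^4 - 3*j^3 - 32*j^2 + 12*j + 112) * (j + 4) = j^5 + j^4 - 44*j^3 - 116*j^2 + 160*j + 448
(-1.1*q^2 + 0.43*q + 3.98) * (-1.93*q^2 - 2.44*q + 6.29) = 2.123*q^4 + 1.8541*q^3 - 15.6496*q^2 - 7.0065*q + 25.0342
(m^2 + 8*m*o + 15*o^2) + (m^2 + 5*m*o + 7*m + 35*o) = 2*m^2 + 13*m*o + 7*m + 15*o^2 + 35*o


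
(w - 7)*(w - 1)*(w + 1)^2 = w^4 - 6*w^3 - 8*w^2 + 6*w + 7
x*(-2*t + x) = -2*t*x + x^2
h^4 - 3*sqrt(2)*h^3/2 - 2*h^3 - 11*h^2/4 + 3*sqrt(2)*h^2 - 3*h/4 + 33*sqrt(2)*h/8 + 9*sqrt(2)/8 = (h - 3)*(h + 1/2)^2*(h - 3*sqrt(2)/2)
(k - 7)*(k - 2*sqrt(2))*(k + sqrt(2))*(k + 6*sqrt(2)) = k^4 - 7*k^3 + 5*sqrt(2)*k^3 - 35*sqrt(2)*k^2 - 16*k^2 - 24*sqrt(2)*k + 112*k + 168*sqrt(2)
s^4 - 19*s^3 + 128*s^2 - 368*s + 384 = (s - 8)*(s - 4)^2*(s - 3)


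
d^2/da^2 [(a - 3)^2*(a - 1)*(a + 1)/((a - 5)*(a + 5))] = 2*(a^6 - 75*a^4 - 144*a^3 + 4323*a^2 - 10800*a + 4775)/(a^6 - 75*a^4 + 1875*a^2 - 15625)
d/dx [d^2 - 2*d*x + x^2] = -2*d + 2*x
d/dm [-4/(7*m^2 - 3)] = 56*m/(7*m^2 - 3)^2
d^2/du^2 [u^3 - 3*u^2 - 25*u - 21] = 6*u - 6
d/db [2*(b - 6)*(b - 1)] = 4*b - 14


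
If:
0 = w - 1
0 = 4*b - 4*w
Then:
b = 1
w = 1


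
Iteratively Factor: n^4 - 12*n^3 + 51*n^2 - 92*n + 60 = (n - 2)*(n^3 - 10*n^2 + 31*n - 30) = (n - 3)*(n - 2)*(n^2 - 7*n + 10) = (n - 3)*(n - 2)^2*(n - 5)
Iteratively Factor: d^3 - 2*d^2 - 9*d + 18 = (d + 3)*(d^2 - 5*d + 6) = (d - 2)*(d + 3)*(d - 3)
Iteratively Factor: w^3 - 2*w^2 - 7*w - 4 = (w + 1)*(w^2 - 3*w - 4) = (w + 1)^2*(w - 4)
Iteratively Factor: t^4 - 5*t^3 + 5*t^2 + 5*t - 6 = (t + 1)*(t^3 - 6*t^2 + 11*t - 6) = (t - 1)*(t + 1)*(t^2 - 5*t + 6) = (t - 3)*(t - 1)*(t + 1)*(t - 2)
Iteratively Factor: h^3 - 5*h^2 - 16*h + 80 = (h - 5)*(h^2 - 16) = (h - 5)*(h + 4)*(h - 4)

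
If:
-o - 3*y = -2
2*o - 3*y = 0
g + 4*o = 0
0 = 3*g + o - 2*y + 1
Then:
No Solution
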